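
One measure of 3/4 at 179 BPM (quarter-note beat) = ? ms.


Let's work it out.
Quarter-note beat duration = 60000 / 179 ms
Beats per measure (3/4) = 3
One measure = 3 × 60000 / 179 = 180000 / 179 ms
= 1005.6 ms


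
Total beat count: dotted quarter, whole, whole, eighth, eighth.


Reasoning:
Beat values:
  dotted quarter = 1.5 beats
  whole = 4 beats
  whole = 4 beats
  eighth = 0.5 beats
  eighth = 0.5 beats
Sum = 1.5 + 4 + 4 + 0.5 + 0.5
= 10.5 beats


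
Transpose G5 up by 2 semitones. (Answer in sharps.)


Step by step:
G5: chromatic position 7 in octave 5 → absolute = 5×12 + 7 = 67
Transpose up 2: 67 + 2 = 69
69 = 5×12 + 9 → A in octave 5
Result = A5


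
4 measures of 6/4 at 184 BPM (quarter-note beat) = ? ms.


Quarter-note beat duration = 60000 / 184 ms
Beats per measure (6/4) = 6
One measure = 6 × 60000 / 184 = 360000 / 184 ms
4 measures = 4 × 360000 / 184 = 1440000 / 184
= 7826.1 ms


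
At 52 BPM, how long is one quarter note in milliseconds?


Reasoning:
One quarter-note beat = 60000 / BPM = 60000 / 52 ms
Duration = 60000 / 52
= 1153.8 ms


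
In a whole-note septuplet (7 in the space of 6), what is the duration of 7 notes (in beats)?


Working:
Septuplet: 7 notes occupy the space of 6 whole notes
Space = 6 × 4 = 24 beats
Each septuplet note = 24 / 7 = 24/7 beats
7 notes = 7 × 24/7 = 24
= 24 beats


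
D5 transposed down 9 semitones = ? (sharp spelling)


D5: chromatic position 2 in octave 5 → absolute = 5×12 + 2 = 62
Transpose down 9: 62 - 9 = 53
53 = 4×12 + 5 → F in octave 4
Result = F4


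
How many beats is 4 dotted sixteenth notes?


Reasoning:
Base sixteenth note = 1/4 beats
Dot 1 adds half the previous value: +1/8
One dotted sixteenth = 1/4 + 1/8 = 3/8
4 of them = 4 × 3/8 = 3/2
= 3/2 beats


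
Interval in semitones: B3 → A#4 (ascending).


Reasoning:
Absolute semitone position = octave×12 + chromatic position
B3: 3×12 + 11 = 47
A#4: 4×12 + 10 = 58
Difference = 58 - 47 = 11
= 11 semitones


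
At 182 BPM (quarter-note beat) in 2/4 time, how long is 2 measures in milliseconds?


Quarter-note beat duration = 60000 / 182 ms
Beats per measure (2/4) = 2
One measure = 2 × 60000 / 182 = 120000 / 182 ms
2 measures = 2 × 120000 / 182 = 240000 / 182
= 1318.7 ms


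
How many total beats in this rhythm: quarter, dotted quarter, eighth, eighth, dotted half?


Working:
Beat values:
  quarter = 1 beat
  dotted quarter = 1.5 beats
  eighth = 0.5 beats
  eighth = 0.5 beats
  dotted half = 3 beats
Sum = 1 + 1.5 + 0.5 + 0.5 + 3
= 6.5 beats


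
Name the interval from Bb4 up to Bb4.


Letter names: B → B spans 1 letter name → a unison
Semitones: Bb4 → Bb4 = 0 half-steps
A unison of 0 semitones is a perfect unison
= perfect unison


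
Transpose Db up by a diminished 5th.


Working:
diminished 5th: 5 letter names, 6 semitones
Letter: D + 4 → A
Pitch: Db + 6 semitones, spelled as an A → Abb
= Abb


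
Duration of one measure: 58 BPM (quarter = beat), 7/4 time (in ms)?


Solution.
Quarter-note beat duration = 60000 / 58 ms
Beats per measure (7/4) = 7
One measure = 7 × 60000 / 58 = 420000 / 58 ms
= 7241.4 ms


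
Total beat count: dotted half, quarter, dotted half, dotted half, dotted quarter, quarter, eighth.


Step by step:
Beat values:
  dotted half = 3 beats
  quarter = 1 beat
  dotted half = 3 beats
  dotted half = 3 beats
  dotted quarter = 1.5 beats
  quarter = 1 beat
  eighth = 0.5 beats
Sum = 3 + 1 + 3 + 3 + 1.5 + 1 + 0.5
= 13 beats


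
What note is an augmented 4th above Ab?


Let's work it out.
A 4th spans 4 letter names, so from A we land on D
An augmented 4th = 6 semitones above Ab
Spell D at that pitch: D
= D


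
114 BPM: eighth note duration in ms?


Let's work it out.
One quarter-note beat = 60000 / BPM = 60000 / 114 ms
Eighth note = 1/2 × quarter note
Duration = 1/2 × 60000 / 114 = 30000 / 114
= 263.2 ms


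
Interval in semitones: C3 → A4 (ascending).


Step by step:
Absolute semitone position = octave×12 + chromatic position
C3: 3×12 + 0 = 36
A4: 4×12 + 9 = 57
Difference = 57 - 36 = 21
= 21 semitones


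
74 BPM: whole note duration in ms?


Step by step:
One quarter-note beat = 60000 / BPM = 60000 / 74 ms
Whole note = 4 × quarter note
Duration = 4 × 60000 / 74 = 240000 / 74
= 3243.2 ms


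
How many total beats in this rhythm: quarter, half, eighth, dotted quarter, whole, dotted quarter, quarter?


Step by step:
Beat values:
  quarter = 1 beat
  half = 2 beats
  eighth = 0.5 beats
  dotted quarter = 1.5 beats
  whole = 4 beats
  dotted quarter = 1.5 beats
  quarter = 1 beat
Sum = 1 + 2 + 0.5 + 1.5 + 4 + 1.5 + 1
= 11.5 beats


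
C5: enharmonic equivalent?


Enharmonic notes sound the same pitch but are spelled with different letter names
C and B# name the same pitch class
Octave numbers change at C, so C5 = B#4
= B#4


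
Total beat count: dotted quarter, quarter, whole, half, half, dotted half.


Solution.
Beat values:
  dotted quarter = 1.5 beats
  quarter = 1 beat
  whole = 4 beats
  half = 2 beats
  half = 2 beats
  dotted half = 3 beats
Sum = 1.5 + 1 + 4 + 2 + 2 + 3
= 13.5 beats


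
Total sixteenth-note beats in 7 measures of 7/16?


Step by step:
Time signature 7/16: the bottom number 16 means the sixteenth note gets one count
The top number 7 means 7 sixteenth-note beats per measure
Total = 7 × 7 measures
= 49 sixteenth-note beats


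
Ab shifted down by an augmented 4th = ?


Working:
augmented 4th: 4 letter names, 6 semitones
Letter: A - 3 → E
Pitch: Ab - 6 semitones, spelled as an E → Ebb
= Ebb


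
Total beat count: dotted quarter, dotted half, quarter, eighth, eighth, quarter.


Working:
Beat values:
  dotted quarter = 1.5 beats
  dotted half = 3 beats
  quarter = 1 beat
  eighth = 0.5 beats
  eighth = 0.5 beats
  quarter = 1 beat
Sum = 1.5 + 3 + 1 + 0.5 + 0.5 + 1
= 7.5 beats


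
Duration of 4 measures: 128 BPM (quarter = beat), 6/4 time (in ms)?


Reasoning:
Quarter-note beat duration = 60000 / 128 ms
Beats per measure (6/4) = 6
One measure = 6 × 60000 / 128 = 360000 / 128 ms
4 measures = 4 × 360000 / 128 = 1440000 / 128
= 11250.0 ms


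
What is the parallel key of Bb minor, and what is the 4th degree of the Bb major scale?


Parallel keys share the same tonic but differ in mode
Bb minor → parallel is Bb major
Bb major scale: Bb C D Eb F G A
= Bb major; 4th degree = Eb


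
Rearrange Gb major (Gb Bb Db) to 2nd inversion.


Working:
Root position: Gb Bb Db
2nd inversion: move root and 3rd up an octave
Bass note: Db
Notes (bottom to top) = Db Gb Bb


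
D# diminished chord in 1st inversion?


Solution.
Root position: D# F# A
1st inversion: move root up an octave
Bass note: F#
Notes (bottom to top) = F# A D#


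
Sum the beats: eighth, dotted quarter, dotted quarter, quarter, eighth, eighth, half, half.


Let's work it out.
Beat values:
  eighth = 0.5 beats
  dotted quarter = 1.5 beats
  dotted quarter = 1.5 beats
  quarter = 1 beat
  eighth = 0.5 beats
  eighth = 0.5 beats
  half = 2 beats
  half = 2 beats
Sum = 0.5 + 1.5 + 1.5 + 1 + 0.5 + 0.5 + 2 + 2
= 9.5 beats


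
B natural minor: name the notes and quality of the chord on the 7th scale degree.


B natural minor scale: B C# D E F# G A
Diatonic triad on degree 7 stacks scale notes 7, 2, 4: A C# E
A→C# = 4 semitones; A→E = 7 semitones → major triad
= A C# E (major)


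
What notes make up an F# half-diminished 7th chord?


Reasoning:
Half-diminished 7th chord = root + minor 3rd + diminished 5th + minor 7th
Seventh chords stack in thirds, so the letter names are F-A-C-E
Root: F#
Minor 3rd above F#: A
Diminished 5th above F#: C
Minor 7th above F#: E
Chord = F# A C E


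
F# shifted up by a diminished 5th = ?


Reasoning:
diminished 5th: 5 letter names, 6 semitones
Letter: F + 4 → C
Pitch: F# + 6 semitones, spelled as a C → C
= C


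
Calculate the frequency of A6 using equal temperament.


f = 440 × 2^(n/12) where n = semitones from A4
A6: 24 semitones from A4
f = 440 × 2^(24/12)
f = 1760.00 Hz


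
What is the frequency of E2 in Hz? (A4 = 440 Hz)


Let's work it out.
f = 440 × 2^(n/12) where n = semitones from A4
E2: -29 semitones from A4
f = 440 × 2^(-29/12)
f = 82.41 Hz


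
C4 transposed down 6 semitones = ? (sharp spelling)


Solution.
C4: chromatic position 0 in octave 4 → absolute = 4×12 + 0 = 48
Transpose down 6: 48 - 6 = 42
42 = 3×12 + 6 → F# in octave 3
Result = F#3


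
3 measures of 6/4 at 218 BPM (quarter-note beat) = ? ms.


Quarter-note beat duration = 60000 / 218 ms
Beats per measure (6/4) = 6
One measure = 6 × 60000 / 218 = 360000 / 218 ms
3 measures = 3 × 360000 / 218 = 1080000 / 218
= 4954.1 ms


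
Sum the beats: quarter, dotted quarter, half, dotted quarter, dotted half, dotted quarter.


Step by step:
Beat values:
  quarter = 1 beat
  dotted quarter = 1.5 beats
  half = 2 beats
  dotted quarter = 1.5 beats
  dotted half = 3 beats
  dotted quarter = 1.5 beats
Sum = 1 + 1.5 + 2 + 1.5 + 3 + 1.5
= 10.5 beats


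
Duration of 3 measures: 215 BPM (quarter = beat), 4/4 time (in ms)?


Working:
Quarter-note beat duration = 60000 / 215 ms
Beats per measure (4/4) = 4
One measure = 4 × 60000 / 215 = 240000 / 215 ms
3 measures = 3 × 240000 / 215 = 720000 / 215
= 3348.8 ms


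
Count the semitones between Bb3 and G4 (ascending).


Step by step:
Absolute semitone position = octave×12 + chromatic position
Bb3: 3×12 + 10 = 46
G4: 4×12 + 7 = 55
Difference = 55 - 46 = 9
= 9 semitones


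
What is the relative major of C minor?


Working:
The relative major shares the key signature and is a minor 3rd above the minor tonic
A minor 3rd above C is Eb
→ relative major of C minor is Eb major
= Eb major


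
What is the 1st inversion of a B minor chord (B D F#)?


Step by step:
Root position: B D F#
1st inversion: move root up an octave
Bass note: D
Notes (bottom to top) = D F# B


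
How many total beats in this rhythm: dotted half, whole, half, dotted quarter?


Beat values:
  dotted half = 3 beats
  whole = 4 beats
  half = 2 beats
  dotted quarter = 1.5 beats
Sum = 3 + 4 + 2 + 1.5
= 10.5 beats


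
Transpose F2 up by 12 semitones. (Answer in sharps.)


F2: chromatic position 5 in octave 2 → absolute = 2×12 + 5 = 29
Transpose up 12: 29 + 12 = 41
41 = 3×12 + 5 → F in octave 3
Result = F3


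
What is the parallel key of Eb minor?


Reasoning:
Parallel keys share the same tonic but differ in mode
Eb minor → parallel is Eb major
= Eb major


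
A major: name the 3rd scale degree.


Step by step:
Major scale pattern: W-W-H-W-W-W-H (2-2-1-2-2-2-1 semitones)
Starting from A:
  A + 2 semitones → B
  B + 2 semitones → C#
  C# + 1 semitone → D
  D + 2 semitones → E
  E + 2 semitones → F#
  F# + 2 semitones → G#
  G# + 1 semitone → A
Scale: A B C# D E F# G#
Degree 3 = C#


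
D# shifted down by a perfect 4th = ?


Solution.
perfect 4th: 4 letter names, 5 semitones
Letter: D - 3 → A
Pitch: D# - 5 semitones, spelled as an A → A#
= A#


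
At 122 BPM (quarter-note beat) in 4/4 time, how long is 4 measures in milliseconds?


Let's work it out.
Quarter-note beat duration = 60000 / 122 ms
Beats per measure (4/4) = 4
One measure = 4 × 60000 / 122 = 240000 / 122 ms
4 measures = 4 × 240000 / 122 = 960000 / 122
= 7868.9 ms


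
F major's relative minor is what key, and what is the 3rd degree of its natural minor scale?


Solution.
The relative minor shares the major's key signature and starts on its 6th degree
6th degree = a major 6th above the tonic; a major 6th above F is D
→ relative minor of F major is D minor
D natural minor scale: D E F G A Bb C
= D minor; 3rd degree = F


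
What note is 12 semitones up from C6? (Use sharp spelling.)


Let's work it out.
C6: chromatic position 0 in octave 6 → absolute = 6×12 + 0 = 72
Transpose up 12: 72 + 12 = 84
84 = 7×12 + 0 → C in octave 7
Result = C7


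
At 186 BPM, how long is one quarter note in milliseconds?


Working:
One quarter-note beat = 60000 / BPM = 60000 / 186 ms
Duration = 60000 / 186
= 322.6 ms


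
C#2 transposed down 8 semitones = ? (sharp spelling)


Let's work it out.
C#2: chromatic position 1 in octave 2 → absolute = 2×12 + 1 = 25
Transpose down 8: 25 - 8 = 17
17 = 1×12 + 5 → F in octave 1
Result = F1


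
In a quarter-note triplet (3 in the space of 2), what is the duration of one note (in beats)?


Reasoning:
Triplet: 3 notes occupy the space of 2 quarter notes
Space = 2 × 1 = 2 beats
Each triplet note = 2 / 3 = 2/3 beats
= 2/3 beats


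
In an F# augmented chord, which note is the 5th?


Augmented triad = root + major 3rd (4 semitones) + augmented 5th (8 semitones)
A triad on F# stacks thirds, so the chord tones use letter names F-A-C
Root: F#
Major 3rd above F#: A#
Augmented 5th above F#: C##
The 5th = C##


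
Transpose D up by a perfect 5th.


perfect 5th: 5 letter names, 7 semitones
Letter: D + 4 → A
Pitch: D + 7 semitones, spelled as an A → A
= A


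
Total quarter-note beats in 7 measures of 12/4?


Step by step:
Time signature 12/4: the bottom number 4 means the quarter note gets one count
The top number 12 means 12 quarter-note beats per measure
Total = 12 × 7 measures
= 84 quarter-note beats


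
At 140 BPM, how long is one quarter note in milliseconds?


Let's work it out.
One quarter-note beat = 60000 / BPM = 60000 / 140 ms
Duration = 60000 / 140
= 428.6 ms


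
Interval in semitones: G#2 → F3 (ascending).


Absolute semitone position = octave×12 + chromatic position
G#2: 2×12 + 8 = 32
F3: 3×12 + 5 = 41
Difference = 41 - 32 = 9
= 9 semitones


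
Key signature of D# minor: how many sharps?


Sharp minor keys follow the circle of fifths: A(0), E(1), B(2), F#(3), C#(4), G#(5), D#(6), A#(7)
D# minor has 6 sharps
Order of sharps: F# C# G# D# A# E# B# → first 6: F#, C#, G#, D#, A#, E#
= 6 sharps


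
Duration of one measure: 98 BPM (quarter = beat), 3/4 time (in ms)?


Solution.
Quarter-note beat duration = 60000 / 98 ms
Beats per measure (3/4) = 3
One measure = 3 × 60000 / 98 = 180000 / 98 ms
= 1836.7 ms


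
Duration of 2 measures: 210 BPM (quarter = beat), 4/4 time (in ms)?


Solution.
Quarter-note beat duration = 60000 / 210 ms
Beats per measure (4/4) = 4
One measure = 4 × 60000 / 210 = 240000 / 210 ms
2 measures = 2 × 240000 / 210 = 480000 / 210
= 2285.7 ms


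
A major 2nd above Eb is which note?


A 2nd spans 2 letter names, so from E we land on F
A major 2nd = 2 semitones above Eb
Spell F at that pitch: F
= F


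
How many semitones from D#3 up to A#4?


Absolute semitone position = octave×12 + chromatic position
D#3: 3×12 + 3 = 39
A#4: 4×12 + 10 = 58
Difference = 58 - 39 = 19
= 19 semitones


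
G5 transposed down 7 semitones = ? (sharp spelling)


Working:
G5: chromatic position 7 in octave 5 → absolute = 5×12 + 7 = 67
Transpose down 7: 67 - 7 = 60
60 = 5×12 + 0 → C in octave 5
Result = C5


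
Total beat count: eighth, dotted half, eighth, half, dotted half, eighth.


Beat values:
  eighth = 0.5 beats
  dotted half = 3 beats
  eighth = 0.5 beats
  half = 2 beats
  dotted half = 3 beats
  eighth = 0.5 beats
Sum = 0.5 + 3 + 0.5 + 2 + 3 + 0.5
= 9.5 beats


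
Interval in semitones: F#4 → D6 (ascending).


Solution.
Absolute semitone position = octave×12 + chromatic position
F#4: 4×12 + 6 = 54
D6: 6×12 + 2 = 74
Difference = 74 - 54 = 20
= 20 semitones


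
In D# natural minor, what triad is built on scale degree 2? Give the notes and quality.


Step by step:
D# natural minor scale: D# E# F# G# A# B C#
Diatonic triad on degree 2 stacks scale notes 2, 4, 6: E# G# B
E#→G# = 3 semitones; E#→B = 6 semitones → diminished triad
= E# G# B (diminished)


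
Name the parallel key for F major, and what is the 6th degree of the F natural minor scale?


Parallel keys share the same tonic but differ in mode
F major → parallel is F minor
F natural minor scale: F G Ab Bb C Db Eb
= F minor; 6th degree = Db


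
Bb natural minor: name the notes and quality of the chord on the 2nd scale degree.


Solution.
Bb natural minor scale: Bb C Db Eb F Gb Ab
Diatonic triad on degree 2 stacks scale notes 2, 4, 6: C Eb Gb
C→Eb = 3 semitones; C→Gb = 6 semitones → diminished triad
= C Eb Gb (diminished)


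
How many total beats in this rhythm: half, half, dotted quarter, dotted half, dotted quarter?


Let's work it out.
Beat values:
  half = 2 beats
  half = 2 beats
  dotted quarter = 1.5 beats
  dotted half = 3 beats
  dotted quarter = 1.5 beats
Sum = 2 + 2 + 1.5 + 3 + 1.5
= 10 beats


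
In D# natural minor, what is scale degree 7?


Reasoning:
Natural minor scale pattern: W-H-W-W-H-W-W (2-1-2-2-1-2-2 semitones)
Starting from D#:
  D# + 2 semitones → E#
  E# + 1 semitone → F#
  F# + 2 semitones → G#
  G# + 2 semitones → A#
  A# + 1 semitone → B
  B + 2 semitones → C#
  C# + 2 semitones → D#
Scale: D# E# F# G# A# B C#
Degree 7 = C#


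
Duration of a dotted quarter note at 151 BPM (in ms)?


Reasoning:
One quarter-note beat = 60000 / BPM = 60000 / 151 ms
Dotted quarter note = 3/2 × quarter note
Duration = 3/2 × 60000 / 151 = 90000 / 151
= 596.0 ms


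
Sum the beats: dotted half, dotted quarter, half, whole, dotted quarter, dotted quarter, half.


Let's work it out.
Beat values:
  dotted half = 3 beats
  dotted quarter = 1.5 beats
  half = 2 beats
  whole = 4 beats
  dotted quarter = 1.5 beats
  dotted quarter = 1.5 beats
  half = 2 beats
Sum = 3 + 1.5 + 2 + 4 + 1.5 + 1.5 + 2
= 15.5 beats


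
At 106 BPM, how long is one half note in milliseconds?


Working:
One quarter-note beat = 60000 / BPM = 60000 / 106 ms
Half note = 2 × quarter note
Duration = 2 × 60000 / 106 = 120000 / 106
= 1132.1 ms


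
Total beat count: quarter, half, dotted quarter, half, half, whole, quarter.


Working:
Beat values:
  quarter = 1 beat
  half = 2 beats
  dotted quarter = 1.5 beats
  half = 2 beats
  half = 2 beats
  whole = 4 beats
  quarter = 1 beat
Sum = 1 + 2 + 1.5 + 2 + 2 + 4 + 1
= 13.5 beats


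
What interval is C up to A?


Working:
Letter names: C → A spans 6 letter names → a 6th
Semitones: C → A = 9 half-steps
A 6th of 9 semitones is a major 6th
= major 6th


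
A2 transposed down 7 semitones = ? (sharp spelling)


Working:
A2: chromatic position 9 in octave 2 → absolute = 2×12 + 9 = 33
Transpose down 7: 33 - 7 = 26
26 = 2×12 + 2 → D in octave 2
Result = D2


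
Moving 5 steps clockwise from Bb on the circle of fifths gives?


Step by step:
Each clockwise step on the circle of fifths moves up a perfect 5th
From Bb: Bb → F → C → G → D → A
= A


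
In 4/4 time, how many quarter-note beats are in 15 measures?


Time signature 4/4: the bottom number 4 means the quarter note gets one count
The top number 4 means 4 quarter-note beats per measure
Total = 4 × 15 measures
= 60 quarter-note beats


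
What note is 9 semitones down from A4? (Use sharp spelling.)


Reasoning:
A4: chromatic position 9 in octave 4 → absolute = 4×12 + 9 = 57
Transpose down 9: 57 - 9 = 48
48 = 4×12 + 0 → C in octave 4
Result = C4


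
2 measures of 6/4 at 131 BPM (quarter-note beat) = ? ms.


Solution.
Quarter-note beat duration = 60000 / 131 ms
Beats per measure (6/4) = 6
One measure = 6 × 60000 / 131 = 360000 / 131 ms
2 measures = 2 × 360000 / 131 = 720000 / 131
= 5496.2 ms


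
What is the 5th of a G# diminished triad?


Reasoning:
Diminished triad = root + minor 3rd (3 semitones) + diminished 5th (6 semitones)
A triad on G# stacks thirds, so the chord tones use letter names G-B-D
Root: G#
Minor 3rd above G#: B
Diminished 5th above G#: D
The 5th = D


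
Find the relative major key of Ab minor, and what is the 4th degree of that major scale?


Step by step:
The relative major shares the key signature and is a minor 3rd above the minor tonic
A minor 3rd above Ab is Cb
→ relative major of Ab minor is Cb major
Cb major scale: Cb Db Eb Fb Gb Ab Bb
= Cb major; 4th degree = Fb


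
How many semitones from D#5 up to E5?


Reasoning:
Absolute semitone position = octave×12 + chromatic position
D#5: 5×12 + 3 = 63
E5: 5×12 + 4 = 64
Difference = 64 - 63 = 1
= 1 semitone


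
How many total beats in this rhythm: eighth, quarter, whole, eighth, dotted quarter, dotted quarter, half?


Step by step:
Beat values:
  eighth = 0.5 beats
  quarter = 1 beat
  whole = 4 beats
  eighth = 0.5 beats
  dotted quarter = 1.5 beats
  dotted quarter = 1.5 beats
  half = 2 beats
Sum = 0.5 + 1 + 4 + 0.5 + 1.5 + 1.5 + 2
= 11 beats


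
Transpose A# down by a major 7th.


Let's work it out.
major 7th: 7 letter names, 11 semitones
Letter: A - 6 → B
Pitch: A# - 11 semitones, spelled as a B → B
= B


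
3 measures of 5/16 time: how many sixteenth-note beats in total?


Reasoning:
Time signature 5/16: the bottom number 16 means the sixteenth note gets one count
The top number 5 means 5 sixteenth-note beats per measure
Total = 5 × 3 measures
= 15 sixteenth-note beats


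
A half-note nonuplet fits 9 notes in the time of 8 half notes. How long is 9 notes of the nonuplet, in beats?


Reasoning:
Nonuplet: 9 notes occupy the space of 8 half notes
Space = 8 × 2 = 16 beats
Each nonuplet note = 16 / 9 = 16/9 beats
9 notes = 9 × 16/9 = 16
= 16 beats


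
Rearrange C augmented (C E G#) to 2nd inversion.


Step by step:
Root position: C E G#
2nd inversion: move root and 3rd up an octave
Bass note: G#
Notes (bottom to top) = G# C E


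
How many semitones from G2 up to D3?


Working:
Absolute semitone position = octave×12 + chromatic position
G2: 2×12 + 7 = 31
D3: 3×12 + 2 = 38
Difference = 38 - 31 = 7
= 7 semitones


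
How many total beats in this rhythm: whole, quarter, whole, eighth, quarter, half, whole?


Reasoning:
Beat values:
  whole = 4 beats
  quarter = 1 beat
  whole = 4 beats
  eighth = 0.5 beats
  quarter = 1 beat
  half = 2 beats
  whole = 4 beats
Sum = 4 + 1 + 4 + 0.5 + 1 + 2 + 4
= 16.5 beats


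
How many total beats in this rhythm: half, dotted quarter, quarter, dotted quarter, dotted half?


Solution.
Beat values:
  half = 2 beats
  dotted quarter = 1.5 beats
  quarter = 1 beat
  dotted quarter = 1.5 beats
  dotted half = 3 beats
Sum = 2 + 1.5 + 1 + 1.5 + 3
= 9 beats


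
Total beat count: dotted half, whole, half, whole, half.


Solution.
Beat values:
  dotted half = 3 beats
  whole = 4 beats
  half = 2 beats
  whole = 4 beats
  half = 2 beats
Sum = 3 + 4 + 2 + 4 + 2
= 15 beats


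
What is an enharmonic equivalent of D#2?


Step by step:
Enharmonic notes sound the same pitch but are spelled with different letter names
D# and Eb name the same pitch class
= Eb2


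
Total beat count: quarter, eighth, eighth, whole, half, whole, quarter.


Reasoning:
Beat values:
  quarter = 1 beat
  eighth = 0.5 beats
  eighth = 0.5 beats
  whole = 4 beats
  half = 2 beats
  whole = 4 beats
  quarter = 1 beat
Sum = 1 + 0.5 + 0.5 + 4 + 2 + 4 + 1
= 13 beats


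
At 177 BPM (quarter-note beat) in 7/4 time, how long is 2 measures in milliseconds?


Solution.
Quarter-note beat duration = 60000 / 177 ms
Beats per measure (7/4) = 7
One measure = 7 × 60000 / 177 = 420000 / 177 ms
2 measures = 2 × 420000 / 177 = 840000 / 177
= 4745.8 ms


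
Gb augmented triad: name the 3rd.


Augmented triad = root + major 3rd (4 semitones) + augmented 5th (8 semitones)
A triad on Gb stacks thirds, so the chord tones use letter names G-B-D
Root: Gb
Major 3rd above Gb: Bb
Augmented 5th above Gb: D
The 3rd = Bb


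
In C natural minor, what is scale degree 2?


Natural minor scale pattern: W-H-W-W-H-W-W (2-1-2-2-1-2-2 semitones)
Starting from C:
  C + 2 semitones → D
  D + 1 semitone → Eb
  Eb + 2 semitones → F
  F + 2 semitones → G
  G + 1 semitone → Ab
  Ab + 2 semitones → Bb
  Bb + 2 semitones → C
Scale: C D Eb F G Ab Bb
Degree 2 = D


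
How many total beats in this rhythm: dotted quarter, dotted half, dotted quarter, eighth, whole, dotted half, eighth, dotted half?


Step by step:
Beat values:
  dotted quarter = 1.5 beats
  dotted half = 3 beats
  dotted quarter = 1.5 beats
  eighth = 0.5 beats
  whole = 4 beats
  dotted half = 3 beats
  eighth = 0.5 beats
  dotted half = 3 beats
Sum = 1.5 + 3 + 1.5 + 0.5 + 4 + 3 + 0.5 + 3
= 17 beats


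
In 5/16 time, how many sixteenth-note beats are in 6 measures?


Time signature 5/16: the bottom number 16 means the sixteenth note gets one count
The top number 5 means 5 sixteenth-note beats per measure
Total = 5 × 6 measures
= 30 sixteenth-note beats


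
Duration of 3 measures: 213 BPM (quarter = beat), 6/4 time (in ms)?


Reasoning:
Quarter-note beat duration = 60000 / 213 ms
Beats per measure (6/4) = 6
One measure = 6 × 60000 / 213 = 360000 / 213 ms
3 measures = 3 × 360000 / 213 = 1080000 / 213
= 5070.4 ms


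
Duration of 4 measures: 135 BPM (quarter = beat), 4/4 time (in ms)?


Quarter-note beat duration = 60000 / 135 ms
Beats per measure (4/4) = 4
One measure = 4 × 60000 / 135 = 240000 / 135 ms
4 measures = 4 × 240000 / 135 = 960000 / 135
= 7111.1 ms


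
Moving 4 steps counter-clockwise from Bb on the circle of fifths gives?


Solution.
Each counter-clockwise step moves down a perfect 5th (= up a perfect 4th)
From Bb: Bb → Eb → Ab → Db → F#/Gb
= F#/Gb


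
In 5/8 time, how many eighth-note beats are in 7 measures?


Working:
Time signature 5/8: the bottom number 8 means the eighth note gets one count
The top number 5 means 5 eighth-note beats per measure
Total = 5 × 7 measures
= 35 eighth-note beats


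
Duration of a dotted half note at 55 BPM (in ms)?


Reasoning:
One quarter-note beat = 60000 / BPM = 60000 / 55 ms
Dotted half note = 3 × quarter note
Duration = 3 × 60000 / 55 = 180000 / 55
= 3272.7 ms


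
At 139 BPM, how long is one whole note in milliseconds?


Reasoning:
One quarter-note beat = 60000 / BPM = 60000 / 139 ms
Whole note = 4 × quarter note
Duration = 4 × 60000 / 139 = 240000 / 139
= 1726.6 ms


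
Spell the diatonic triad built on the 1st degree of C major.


Step by step:
C major scale: C D E F G A B
Diatonic triad on degree 1 stacks scale notes 1, 3, 5: C E G
C→E = 4 semitones; C→G = 7 semitones → major triad
= C E G (major)


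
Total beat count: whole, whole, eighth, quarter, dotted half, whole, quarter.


Reasoning:
Beat values:
  whole = 4 beats
  whole = 4 beats
  eighth = 0.5 beats
  quarter = 1 beat
  dotted half = 3 beats
  whole = 4 beats
  quarter = 1 beat
Sum = 4 + 4 + 0.5 + 1 + 3 + 4 + 1
= 17.5 beats


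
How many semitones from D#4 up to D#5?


Reasoning:
Absolute semitone position = octave×12 + chromatic position
D#4: 4×12 + 3 = 51
D#5: 5×12 + 3 = 63
Difference = 63 - 51 = 12
= 12 semitones


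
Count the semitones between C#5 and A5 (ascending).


Step by step:
Absolute semitone position = octave×12 + chromatic position
C#5: 5×12 + 1 = 61
A5: 5×12 + 9 = 69
Difference = 69 - 61 = 8
= 8 semitones


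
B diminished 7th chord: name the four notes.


Let's work it out.
Diminished 7th chord = root + minor 3rd + diminished 5th + diminished 7th
Seventh chords stack in thirds, so the letter names are B-D-F-A
Root: B
Minor 3rd above B: D
Diminished 5th above B: F
Diminished 7th above B: Ab
Chord = B D F Ab


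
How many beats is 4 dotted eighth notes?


Solution.
Base eighth note = 1/2 beats
Dot 1 adds half the previous value: +1/4
One dotted eighth = 1/2 + 1/4 = 3/4
4 of them = 4 × 3/4 = 3
= 3 beats


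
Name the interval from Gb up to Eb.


Letter names: G → E spans 6 letter names → a 6th
Semitones: Gb → Eb = 9 half-steps
A 6th of 9 semitones is a major 6th
= major 6th


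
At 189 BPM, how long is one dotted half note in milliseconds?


Solution.
One quarter-note beat = 60000 / BPM = 60000 / 189 ms
Dotted half note = 3 × quarter note
Duration = 3 × 60000 / 189 = 180000 / 189
= 952.4 ms


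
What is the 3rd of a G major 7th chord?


Solution.
Major 7th chord = root + major 3rd + perfect 5th + major 7th
Seventh chords stack in thirds, so the letter names are G-B-D-F
Root: G
Major 3rd above G: B
Perfect 5th above G: D
Major 7th above G: F#
The 3rd = B


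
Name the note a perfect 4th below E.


Step by step:
A 4th spans 4 letter names, so from E we land on B
A perfect 4th = 5 semitones below E
Spell B at that pitch: B
= B


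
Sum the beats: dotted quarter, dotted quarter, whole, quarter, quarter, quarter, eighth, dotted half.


Solution.
Beat values:
  dotted quarter = 1.5 beats
  dotted quarter = 1.5 beats
  whole = 4 beats
  quarter = 1 beat
  quarter = 1 beat
  quarter = 1 beat
  eighth = 0.5 beats
  dotted half = 3 beats
Sum = 1.5 + 1.5 + 4 + 1 + 1 + 1 + 0.5 + 3
= 13.5 beats


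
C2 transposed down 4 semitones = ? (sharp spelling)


Solution.
C2: chromatic position 0 in octave 2 → absolute = 2×12 + 0 = 24
Transpose down 4: 24 - 4 = 20
20 = 1×12 + 8 → G# in octave 1
Result = G#1


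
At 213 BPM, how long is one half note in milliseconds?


One quarter-note beat = 60000 / BPM = 60000 / 213 ms
Half note = 2 × quarter note
Duration = 2 × 60000 / 213 = 120000 / 213
= 563.4 ms


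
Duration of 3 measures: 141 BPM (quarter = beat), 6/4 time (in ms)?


Reasoning:
Quarter-note beat duration = 60000 / 141 ms
Beats per measure (6/4) = 6
One measure = 6 × 60000 / 141 = 360000 / 141 ms
3 measures = 3 × 360000 / 141 = 1080000 / 141
= 7659.6 ms


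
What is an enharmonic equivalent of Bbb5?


Enharmonic notes sound the same pitch but are spelled with different letter names
Bbb and A name the same pitch class
= A5


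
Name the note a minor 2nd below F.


A 2nd spans 2 letter names, so from F we land on E
A minor 2nd = 1 semitone below F
Spell E at that pitch: E
= E


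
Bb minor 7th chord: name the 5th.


Working:
Minor 7th chord = root + minor 3rd + perfect 5th + minor 7th
Seventh chords stack in thirds, so the letter names are B-D-F-A
Root: Bb
Minor 3rd above Bb: Db
Perfect 5th above Bb: F
Minor 7th above Bb: Ab
The 5th = F


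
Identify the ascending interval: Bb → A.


Reasoning:
Letter names: B → A spans 7 letter names → a 7th
Semitones: Bb → A = 11 half-steps
A 7th of 11 semitones is a major 7th
= major 7th


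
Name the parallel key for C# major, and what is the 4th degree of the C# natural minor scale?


Let's work it out.
Parallel keys share the same tonic but differ in mode
C# major → parallel is C# minor
C# natural minor scale: C# D# E F# G# A B
= C# minor; 4th degree = F#


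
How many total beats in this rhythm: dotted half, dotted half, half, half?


Working:
Beat values:
  dotted half = 3 beats
  dotted half = 3 beats
  half = 2 beats
  half = 2 beats
Sum = 3 + 3 + 2 + 2
= 10 beats


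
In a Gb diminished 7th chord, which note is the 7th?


Let's work it out.
Diminished 7th chord = root + minor 3rd + diminished 5th + diminished 7th
Seventh chords stack in thirds, so the letter names are G-B-D-F
Root: Gb
Minor 3rd above Gb: Bbb
Diminished 5th above Gb: Dbb
Diminished 7th above Gb: Fbb
The 7th = Fbb


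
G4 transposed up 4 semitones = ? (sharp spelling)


Step by step:
G4: chromatic position 7 in octave 4 → absolute = 4×12 + 7 = 55
Transpose up 4: 55 + 4 = 59
59 = 4×12 + 11 → B in octave 4
Result = B4


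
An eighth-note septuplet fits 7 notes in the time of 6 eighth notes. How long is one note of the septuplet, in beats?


Solution.
Septuplet: 7 notes occupy the space of 6 eighth notes
Space = 6 × 1/2 = 3 beats
Each septuplet note = 3 / 7 = 3/7 beats
= 3/7 beats


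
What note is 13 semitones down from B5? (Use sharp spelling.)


Working:
B5: chromatic position 11 in octave 5 → absolute = 5×12 + 11 = 71
Transpose down 13: 71 - 13 = 58
58 = 4×12 + 10 → A# in octave 4
Result = A#4


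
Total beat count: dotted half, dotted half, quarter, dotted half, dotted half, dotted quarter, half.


Working:
Beat values:
  dotted half = 3 beats
  dotted half = 3 beats
  quarter = 1 beat
  dotted half = 3 beats
  dotted half = 3 beats
  dotted quarter = 1.5 beats
  half = 2 beats
Sum = 3 + 3 + 1 + 3 + 3 + 1.5 + 2
= 16.5 beats


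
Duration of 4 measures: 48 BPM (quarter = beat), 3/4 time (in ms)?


Working:
Quarter-note beat duration = 60000 / 48 ms
Beats per measure (3/4) = 3
One measure = 3 × 60000 / 48 = 180000 / 48 ms
4 measures = 4 × 180000 / 48 = 720000 / 48
= 15000.0 ms


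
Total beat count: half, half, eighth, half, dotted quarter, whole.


Let's work it out.
Beat values:
  half = 2 beats
  half = 2 beats
  eighth = 0.5 beats
  half = 2 beats
  dotted quarter = 1.5 beats
  whole = 4 beats
Sum = 2 + 2 + 0.5 + 2 + 1.5 + 4
= 12 beats


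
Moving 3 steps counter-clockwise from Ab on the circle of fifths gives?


Reasoning:
Each counter-clockwise step moves down a perfect 5th (= up a perfect 4th)
From Ab: Ab → Db → F#/Gb → B
= B


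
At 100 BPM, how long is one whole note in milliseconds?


Working:
One quarter-note beat = 60000 / BPM = 60000 / 100 ms
Whole note = 4 × quarter note
Duration = 4 × 60000 / 100 = 240000 / 100
= 2400.0 ms


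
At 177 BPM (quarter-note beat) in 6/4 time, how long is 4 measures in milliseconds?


Solution.
Quarter-note beat duration = 60000 / 177 ms
Beats per measure (6/4) = 6
One measure = 6 × 60000 / 177 = 360000 / 177 ms
4 measures = 4 × 360000 / 177 = 1440000 / 177
= 8135.6 ms


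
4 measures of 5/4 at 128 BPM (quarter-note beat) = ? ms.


Step by step:
Quarter-note beat duration = 60000 / 128 ms
Beats per measure (5/4) = 5
One measure = 5 × 60000 / 128 = 300000 / 128 ms
4 measures = 4 × 300000 / 128 = 1200000 / 128
= 9375.0 ms


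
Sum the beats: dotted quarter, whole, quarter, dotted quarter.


Beat values:
  dotted quarter = 1.5 beats
  whole = 4 beats
  quarter = 1 beat
  dotted quarter = 1.5 beats
Sum = 1.5 + 4 + 1 + 1.5
= 8 beats


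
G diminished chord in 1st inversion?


Step by step:
Root position: G Bb Db
1st inversion: move root up an octave
Bass note: Bb
Notes (bottom to top) = Bb Db G


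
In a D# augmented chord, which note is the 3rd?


Reasoning:
Augmented triad = root + major 3rd (4 semitones) + augmented 5th (8 semitones)
A triad on D# stacks thirds, so the chord tones use letter names D-F-A
Root: D#
Major 3rd above D#: F##
Augmented 5th above D#: A##
The 3rd = F##


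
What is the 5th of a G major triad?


Reasoning:
Major triad = root + major 3rd (4 semitones) + perfect 5th (7 semitones)
A triad on G stacks thirds, so the chord tones use letter names G-B-D
Root: G
Major 3rd above G: B
Perfect 5th above G: D
The 5th = D


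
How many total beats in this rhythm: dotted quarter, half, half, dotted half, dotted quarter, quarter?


Step by step:
Beat values:
  dotted quarter = 1.5 beats
  half = 2 beats
  half = 2 beats
  dotted half = 3 beats
  dotted quarter = 1.5 beats
  quarter = 1 beat
Sum = 1.5 + 2 + 2 + 3 + 1.5 + 1
= 11 beats


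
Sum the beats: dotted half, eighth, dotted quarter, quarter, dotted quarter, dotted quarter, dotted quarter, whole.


Let's work it out.
Beat values:
  dotted half = 3 beats
  eighth = 0.5 beats
  dotted quarter = 1.5 beats
  quarter = 1 beat
  dotted quarter = 1.5 beats
  dotted quarter = 1.5 beats
  dotted quarter = 1.5 beats
  whole = 4 beats
Sum = 3 + 0.5 + 1.5 + 1 + 1.5 + 1.5 + 1.5 + 4
= 14.5 beats


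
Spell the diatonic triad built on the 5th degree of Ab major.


Working:
Ab major scale: Ab Bb C Db Eb F G
Diatonic triad on degree 5 stacks scale notes 5, 7, 2: Eb G Bb
Eb→G = 4 semitones; Eb→Bb = 7 semitones → major triad
= Eb G Bb (major)


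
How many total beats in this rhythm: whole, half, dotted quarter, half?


Working:
Beat values:
  whole = 4 beats
  half = 2 beats
  dotted quarter = 1.5 beats
  half = 2 beats
Sum = 4 + 2 + 1.5 + 2
= 9.5 beats


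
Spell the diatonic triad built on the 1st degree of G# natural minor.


G# natural minor scale: G# A# B C# D# E F#
Diatonic triad on degree 1 stacks scale notes 1, 3, 5: G# B D#
G#→B = 3 semitones; G#→D# = 7 semitones → minor triad
= G# B D# (minor)


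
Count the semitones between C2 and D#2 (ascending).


Absolute semitone position = octave×12 + chromatic position
C2: 2×12 + 0 = 24
D#2: 2×12 + 3 = 27
Difference = 27 - 24 = 3
= 3 semitones


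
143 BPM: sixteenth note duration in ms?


Reasoning:
One quarter-note beat = 60000 / BPM = 60000 / 143 ms
Sixteenth note = 1/4 × quarter note
Duration = 1/4 × 60000 / 143 = 15000 / 143
= 104.9 ms


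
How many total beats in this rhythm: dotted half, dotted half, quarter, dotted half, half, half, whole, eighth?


Step by step:
Beat values:
  dotted half = 3 beats
  dotted half = 3 beats
  quarter = 1 beat
  dotted half = 3 beats
  half = 2 beats
  half = 2 beats
  whole = 4 beats
  eighth = 0.5 beats
Sum = 3 + 3 + 1 + 3 + 2 + 2 + 4 + 0.5
= 18.5 beats


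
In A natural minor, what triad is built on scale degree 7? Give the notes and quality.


Let's work it out.
A natural minor scale: A B C D E F G
Diatonic triad on degree 7 stacks scale notes 7, 2, 4: G B D
G→B = 4 semitones; G→D = 7 semitones → major triad
= G B D (major)


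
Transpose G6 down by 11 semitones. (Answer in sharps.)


Reasoning:
G6: chromatic position 7 in octave 6 → absolute = 6×12 + 7 = 79
Transpose down 11: 79 - 11 = 68
68 = 5×12 + 8 → G# in octave 5
Result = G#5


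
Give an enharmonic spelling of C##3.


Let's work it out.
Enharmonic notes sound the same pitch but are spelled with different letter names
C## and D name the same pitch class
= D3


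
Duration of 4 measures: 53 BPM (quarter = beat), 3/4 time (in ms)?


Let's work it out.
Quarter-note beat duration = 60000 / 53 ms
Beats per measure (3/4) = 3
One measure = 3 × 60000 / 53 = 180000 / 53 ms
4 measures = 4 × 180000 / 53 = 720000 / 53
= 13584.9 ms


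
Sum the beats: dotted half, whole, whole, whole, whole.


Solution.
Beat values:
  dotted half = 3 beats
  whole = 4 beats
  whole = 4 beats
  whole = 4 beats
  whole = 4 beats
Sum = 3 + 4 + 4 + 4 + 4
= 19 beats


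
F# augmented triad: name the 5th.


Solution.
Augmented triad = root + major 3rd (4 semitones) + augmented 5th (8 semitones)
A triad on F# stacks thirds, so the chord tones use letter names F-A-C
Root: F#
Major 3rd above F#: A#
Augmented 5th above F#: C##
The 5th = C##


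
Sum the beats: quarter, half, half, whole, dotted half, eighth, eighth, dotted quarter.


Beat values:
  quarter = 1 beat
  half = 2 beats
  half = 2 beats
  whole = 4 beats
  dotted half = 3 beats
  eighth = 0.5 beats
  eighth = 0.5 beats
  dotted quarter = 1.5 beats
Sum = 1 + 2 + 2 + 4 + 3 + 0.5 + 0.5 + 1.5
= 14.5 beats


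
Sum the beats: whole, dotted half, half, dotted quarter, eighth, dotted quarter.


Working:
Beat values:
  whole = 4 beats
  dotted half = 3 beats
  half = 2 beats
  dotted quarter = 1.5 beats
  eighth = 0.5 beats
  dotted quarter = 1.5 beats
Sum = 4 + 3 + 2 + 1.5 + 0.5 + 1.5
= 12.5 beats


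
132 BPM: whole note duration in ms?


One quarter-note beat = 60000 / BPM = 60000 / 132 ms
Whole note = 4 × quarter note
Duration = 4 × 60000 / 132 = 240000 / 132
= 1818.2 ms


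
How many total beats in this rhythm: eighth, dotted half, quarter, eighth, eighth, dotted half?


Beat values:
  eighth = 0.5 beats
  dotted half = 3 beats
  quarter = 1 beat
  eighth = 0.5 beats
  eighth = 0.5 beats
  dotted half = 3 beats
Sum = 0.5 + 3 + 1 + 0.5 + 0.5 + 3
= 8.5 beats


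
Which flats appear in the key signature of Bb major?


Step by step:
Flat major keys: C(0), F(1), Bb(2), Eb(3), Ab(4), Db(5), Gb(6), Cb(7)
Bb major has 2 flats
Order of flats: Bb Eb Ab Db Gb Cb Fb → first 2: Bb, Eb
= Bb, Eb
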